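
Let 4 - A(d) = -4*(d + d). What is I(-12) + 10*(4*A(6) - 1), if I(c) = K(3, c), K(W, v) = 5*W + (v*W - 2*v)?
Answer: 2073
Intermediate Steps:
A(d) = 4 + 8*d (A(d) = 4 - (-4)*(d + d) = 4 - (-4)*2*d = 4 - (-8)*d = 4 + 8*d)
K(W, v) = -2*v + 5*W + W*v (K(W, v) = 5*W + (W*v - 2*v) = 5*W + (-2*v + W*v) = -2*v + 5*W + W*v)
I(c) = 15 + c (I(c) = -2*c + 5*3 + 3*c = -2*c + 15 + 3*c = 15 + c)
I(-12) + 10*(4*A(6) - 1) = (15 - 12) + 10*(4*(4 + 8*6) - 1) = 3 + 10*(4*(4 + 48) - 1) = 3 + 10*(4*52 - 1) = 3 + 10*(208 - 1) = 3 + 10*207 = 3 + 2070 = 2073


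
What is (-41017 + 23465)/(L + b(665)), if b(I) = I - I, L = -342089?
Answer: 17552/342089 ≈ 0.051308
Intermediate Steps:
b(I) = 0
(-41017 + 23465)/(L + b(665)) = (-41017 + 23465)/(-342089 + 0) = -17552/(-342089) = -17552*(-1/342089) = 17552/342089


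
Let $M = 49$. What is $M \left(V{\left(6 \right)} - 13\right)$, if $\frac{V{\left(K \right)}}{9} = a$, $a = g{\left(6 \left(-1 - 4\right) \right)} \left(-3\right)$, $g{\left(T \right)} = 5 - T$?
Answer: $-46942$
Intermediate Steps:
$a = -105$ ($a = \left(5 - 6 \left(-1 - 4\right)\right) \left(-3\right) = \left(5 - 6 \left(-5\right)\right) \left(-3\right) = \left(5 - -30\right) \left(-3\right) = \left(5 + 30\right) \left(-3\right) = 35 \left(-3\right) = -105$)
$V{\left(K \right)} = -945$ ($V{\left(K \right)} = 9 \left(-105\right) = -945$)
$M \left(V{\left(6 \right)} - 13\right) = 49 \left(-945 - 13\right) = 49 \left(-958\right) = -46942$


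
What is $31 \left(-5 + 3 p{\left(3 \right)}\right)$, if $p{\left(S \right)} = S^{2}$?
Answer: $682$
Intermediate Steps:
$31 \left(-5 + 3 p{\left(3 \right)}\right) = 31 \left(-5 + 3 \cdot 3^{2}\right) = 31 \left(-5 + 3 \cdot 9\right) = 31 \left(-5 + 27\right) = 31 \cdot 22 = 682$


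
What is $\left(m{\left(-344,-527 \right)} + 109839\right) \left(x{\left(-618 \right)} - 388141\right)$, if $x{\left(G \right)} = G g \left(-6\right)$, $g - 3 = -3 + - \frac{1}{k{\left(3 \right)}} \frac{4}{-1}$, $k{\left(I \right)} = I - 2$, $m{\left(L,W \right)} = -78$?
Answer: $-40974769149$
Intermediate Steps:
$k{\left(I \right)} = -2 + I$
$g = 4$ ($g = 3 - \left(3 - - \frac{1}{-2 + 3} \frac{4}{-1}\right) = 3 - \left(3 - - 1^{-1} \cdot 4 \left(-1\right)\right) = 3 - \left(3 - \left(-1\right) 1 \left(-4\right)\right) = 3 - -1 = 3 + \left(-3 + 4\right) = 3 + 1 = 4$)
$x{\left(G \right)} = - 24 G$ ($x{\left(G \right)} = G 4 \left(-6\right) = 4 G \left(-6\right) = - 24 G$)
$\left(m{\left(-344,-527 \right)} + 109839\right) \left(x{\left(-618 \right)} - 388141\right) = \left(-78 + 109839\right) \left(\left(-24\right) \left(-618\right) - 388141\right) = 109761 \left(14832 - 388141\right) = 109761 \left(-373309\right) = -40974769149$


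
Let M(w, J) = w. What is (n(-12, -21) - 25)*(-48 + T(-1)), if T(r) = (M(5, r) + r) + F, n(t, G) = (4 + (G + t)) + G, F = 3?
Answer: 3075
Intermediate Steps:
n(t, G) = 4 + t + 2*G (n(t, G) = (4 + G + t) + G = 4 + t + 2*G)
T(r) = 8 + r (T(r) = (5 + r) + 3 = 8 + r)
(n(-12, -21) - 25)*(-48 + T(-1)) = ((4 - 12 + 2*(-21)) - 25)*(-48 + (8 - 1)) = ((4 - 12 - 42) - 25)*(-48 + 7) = (-50 - 25)*(-41) = -75*(-41) = 3075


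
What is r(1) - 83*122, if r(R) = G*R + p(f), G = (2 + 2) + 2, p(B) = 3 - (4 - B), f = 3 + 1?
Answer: -10117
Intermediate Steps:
f = 4
p(B) = -1 + B (p(B) = 3 + (-4 + B) = -1 + B)
G = 6 (G = 4 + 2 = 6)
r(R) = 3 + 6*R (r(R) = 6*R + (-1 + 4) = 6*R + 3 = 3 + 6*R)
r(1) - 83*122 = (3 + 6*1) - 83*122 = (3 + 6) - 10126 = 9 - 10126 = -10117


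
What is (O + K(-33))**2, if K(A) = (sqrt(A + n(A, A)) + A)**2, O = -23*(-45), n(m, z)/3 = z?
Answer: 3393072 - 525888*I*sqrt(33) ≈ 3.3931e+6 - 3.021e+6*I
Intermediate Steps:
n(m, z) = 3*z
O = 1035
K(A) = (A + 2*sqrt(A))**2 (K(A) = (sqrt(A + 3*A) + A)**2 = (sqrt(4*A) + A)**2 = (2*sqrt(A) + A)**2 = (A + 2*sqrt(A))**2)
(O + K(-33))**2 = (1035 + (-33 + 2*sqrt(-33))**2)**2 = (1035 + (-33 + 2*(I*sqrt(33)))**2)**2 = (1035 + (-33 + 2*I*sqrt(33))**2)**2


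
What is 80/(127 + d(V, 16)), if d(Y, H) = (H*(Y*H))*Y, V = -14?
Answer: 80/50303 ≈ 0.0015904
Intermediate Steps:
d(Y, H) = H**2*Y**2 (d(Y, H) = (H*(H*Y))*Y = (Y*H**2)*Y = H**2*Y**2)
80/(127 + d(V, 16)) = 80/(127 + 16**2*(-14)**2) = 80/(127 + 256*196) = 80/(127 + 50176) = 80/50303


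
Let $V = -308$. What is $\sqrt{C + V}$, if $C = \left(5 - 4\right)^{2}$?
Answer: $i \sqrt{307} \approx 17.521 i$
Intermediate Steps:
$C = 1$ ($C = 1^{2} = 1$)
$\sqrt{C + V} = \sqrt{1 - 308} = \sqrt{-307} = i \sqrt{307}$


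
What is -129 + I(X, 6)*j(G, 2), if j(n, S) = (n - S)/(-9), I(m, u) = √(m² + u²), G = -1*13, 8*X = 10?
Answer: -129 + 5*√601/12 ≈ -118.79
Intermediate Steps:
X = 5/4 (X = (⅛)*10 = 5/4 ≈ 1.2500)
G = -13
j(n, S) = -n/9 + S/9 (j(n, S) = (n - S)*(-⅑) = -n/9 + S/9)
-129 + I(X, 6)*j(G, 2) = -129 + √((5/4)² + 6²)*(-⅑*(-13) + (⅑)*2) = -129 + √(25/16 + 36)*(13/9 + 2/9) = -129 + √(601/16)*(5/3) = -129 + (√601/4)*(5/3) = -129 + 5*√601/12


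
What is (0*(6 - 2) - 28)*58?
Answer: -1624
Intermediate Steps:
(0*(6 - 2) - 28)*58 = (0*4 - 28)*58 = (0 - 28)*58 = -28*58 = -1624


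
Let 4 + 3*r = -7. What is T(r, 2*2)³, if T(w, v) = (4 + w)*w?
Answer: -1331/729 ≈ -1.8258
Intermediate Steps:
r = -11/3 (r = -4/3 + (⅓)*(-7) = -4/3 - 7/3 = -11/3 ≈ -3.6667)
T(w, v) = w*(4 + w)
T(r, 2*2)³ = (-11*(4 - 11/3)/3)³ = (-11/3*⅓)³ = (-11/9)³ = -1331/729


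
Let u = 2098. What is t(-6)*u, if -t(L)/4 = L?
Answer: 50352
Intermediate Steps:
t(L) = -4*L
t(-6)*u = -4*(-6)*2098 = 24*2098 = 50352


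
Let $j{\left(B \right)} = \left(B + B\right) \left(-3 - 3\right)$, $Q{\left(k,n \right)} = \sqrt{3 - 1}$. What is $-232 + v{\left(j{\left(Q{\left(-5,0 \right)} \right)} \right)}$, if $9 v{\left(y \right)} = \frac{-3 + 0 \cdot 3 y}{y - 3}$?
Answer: $- \frac{64729}{279} + \frac{4 \sqrt{2}}{279} \approx -231.98$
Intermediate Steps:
$Q{\left(k,n \right)} = \sqrt{2}$
$j{\left(B \right)} = - 12 B$ ($j{\left(B \right)} = 2 B \left(-6\right) = - 12 B$)
$v{\left(y \right)} = - \frac{1}{3 \left(-3 + y\right)}$ ($v{\left(y \right)} = \frac{\left(-3 + 0 \cdot 3 y\right) \frac{1}{y - 3}}{9} = \frac{\left(-3 + 0 y\right) \frac{1}{-3 + y}}{9} = \frac{\left(-3 + 0\right) \frac{1}{-3 + y}}{9} = \frac{\left(-3\right) \frac{1}{-3 + y}}{9} = - \frac{1}{3 \left(-3 + y\right)}$)
$-232 + v{\left(j{\left(Q{\left(-5,0 \right)} \right)} \right)} = -232 - \frac{1}{-9 + 3 \left(- 12 \sqrt{2}\right)} = -232 - \frac{1}{-9 - 36 \sqrt{2}}$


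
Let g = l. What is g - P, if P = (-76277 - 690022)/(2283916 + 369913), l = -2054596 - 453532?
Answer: -6656142055813/2653829 ≈ -2.5081e+6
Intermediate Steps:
l = -2508128
g = -2508128
P = -766299/2653829 ≈ -0.28875
g - P = -2508128 - 1*(-766299/2653829) = -2508128 + 766299/2653829 = -6656142055813/2653829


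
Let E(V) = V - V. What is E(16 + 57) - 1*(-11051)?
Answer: 11051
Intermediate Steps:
E(V) = 0
E(16 + 57) - 1*(-11051) = 0 - 1*(-11051) = 0 + 11051 = 11051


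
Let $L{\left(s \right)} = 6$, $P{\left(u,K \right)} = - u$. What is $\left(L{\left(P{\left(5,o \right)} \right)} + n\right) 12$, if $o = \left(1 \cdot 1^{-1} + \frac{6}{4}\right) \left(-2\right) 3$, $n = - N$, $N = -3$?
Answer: $108$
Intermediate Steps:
$n = 3$ ($n = \left(-1\right) \left(-3\right) = 3$)
$o = -15$ ($o = \left(1 \cdot 1 + 6 \cdot \frac{1}{4}\right) \left(-2\right) 3 = \left(1 + \frac{3}{2}\right) \left(-2\right) 3 = \frac{5}{2} \left(-2\right) 3 = \left(-5\right) 3 = -15$)
$\left(L{\left(P{\left(5,o \right)} \right)} + n\right) 12 = \left(6 + 3\right) 12 = 9 \cdot 12 = 108$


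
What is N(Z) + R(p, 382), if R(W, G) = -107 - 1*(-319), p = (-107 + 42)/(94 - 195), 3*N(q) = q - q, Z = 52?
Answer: 212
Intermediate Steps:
N(q) = 0 (N(q) = (q - q)/3 = (⅓)*0 = 0)
p = 65/101 (p = -65/(-101) = -65*(-1/101) = 65/101 ≈ 0.64356)
R(W, G) = 212 (R(W, G) = -107 + 319 = 212)
N(Z) + R(p, 382) = 0 + 212 = 212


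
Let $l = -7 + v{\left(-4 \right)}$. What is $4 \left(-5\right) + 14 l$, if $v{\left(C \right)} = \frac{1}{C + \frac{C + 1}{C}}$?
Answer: $- \frac{1590}{13} \approx -122.31$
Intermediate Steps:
$v{\left(C \right)} = \frac{1}{C + \frac{1 + C}{C}}$
$l = - \frac{95}{13}$ ($l = -7 - \frac{4}{1 - 4 + \left(-4\right)^{2}} = -7 - \frac{4}{1 - 4 + 16} = -7 - \frac{4}{13} = - \frac{95}{13} \approx -7.3077$)
$4 \left(-5\right) + 14 l = 4 \left(-5\right) + 14 \left(- \frac{95}{13}\right) = -20 - \frac{1330}{13} = - \frac{1590}{13}$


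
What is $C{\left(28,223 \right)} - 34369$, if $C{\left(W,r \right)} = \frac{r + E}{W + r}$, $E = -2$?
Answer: $- \frac{8626398}{251} \approx -34368.0$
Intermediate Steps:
$C{\left(W,r \right)} = \frac{-2 + r}{W + r}$ ($C{\left(W,r \right)} = \frac{r - 2}{W + r} = \frac{-2 + r}{W + r}$)
$C{\left(28,223 \right)} - 34369 = \frac{-2 + 223}{28 + 223} - 34369 = \frac{1}{251} \cdot 221 - 34369 = \frac{221}{251} - 34369 = - \frac{8626398}{251}$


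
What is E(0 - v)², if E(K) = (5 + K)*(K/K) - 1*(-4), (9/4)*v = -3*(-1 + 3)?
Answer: 1225/9 ≈ 136.11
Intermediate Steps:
v = -8/3 (v = 4*(-3*(-1 + 3))/9 = 4*(-3*2)/9 = (4/9)*(-6) = -8/3 ≈ -2.6667)
E(K) = 9 + K (E(K) = (5 + K)*1 + 4 = (5 + K) + 4 = 9 + K)
E(0 - v)² = (9 + (0 - 1*(-8/3)))² = (9 + (0 + 8/3))² = (9 + 8/3)² = (35/3)² = 1225/9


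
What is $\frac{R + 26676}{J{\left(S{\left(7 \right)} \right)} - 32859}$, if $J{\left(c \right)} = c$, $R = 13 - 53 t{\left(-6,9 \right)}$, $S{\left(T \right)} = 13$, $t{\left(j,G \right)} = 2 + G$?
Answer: $- \frac{13053}{16423} \approx -0.7948$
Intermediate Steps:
$R = -570$ ($R = 13 - 53 \left(2 + 9\right) = 13 - 583 = -570$)
$\frac{R + 26676}{J{\left(S{\left(7 \right)} \right)} - 32859} = \frac{-570 + 26676}{13 - 32859} = \frac{26106}{-32846} = 26106 \left(- \frac{1}{32846}\right) = - \frac{13053}{16423}$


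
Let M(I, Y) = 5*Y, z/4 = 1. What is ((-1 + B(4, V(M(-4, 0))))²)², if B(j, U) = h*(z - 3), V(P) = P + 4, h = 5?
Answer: 256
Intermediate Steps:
z = 4 (z = 4*1 = 4)
V(P) = 4 + P
B(j, U) = 5 (B(j, U) = 5*(4 - 3) = 5*1 = 5)
((-1 + B(4, V(M(-4, 0))))²)² = ((-1 + 5)²)² = (4²)² = 16² = 256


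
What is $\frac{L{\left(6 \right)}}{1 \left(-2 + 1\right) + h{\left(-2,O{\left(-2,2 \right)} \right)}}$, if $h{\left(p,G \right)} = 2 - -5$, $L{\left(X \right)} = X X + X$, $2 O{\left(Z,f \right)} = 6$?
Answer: $7$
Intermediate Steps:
$O{\left(Z,f \right)} = 3$ ($O{\left(Z,f \right)} = \frac{1}{2} \cdot 6 = 3$)
$L{\left(X \right)} = X + X^{2}$ ($L{\left(X \right)} = X^{2} + X = X + X^{2}$)
$h{\left(p,G \right)} = 7$ ($h{\left(p,G \right)} = 2 + 5 = 7$)
$\frac{L{\left(6 \right)}}{1 \left(-2 + 1\right) + h{\left(-2,O{\left(-2,2 \right)} \right)}} = \frac{6 \left(1 + 6\right)}{1 \left(-2 + 1\right) + 7} = \frac{6 \cdot 7}{1 \left(-1\right) + 7} = \frac{1}{-1 + 7} \cdot 42 = \frac{1}{6} \cdot 42 = 7$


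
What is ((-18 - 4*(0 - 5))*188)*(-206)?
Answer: -77456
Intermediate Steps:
((-18 - 4*(0 - 5))*188)*(-206) = ((-18 - 4*(-5))*188)*(-206) = ((-18 - 1*(-20))*188)*(-206) = ((-18 + 20)*188)*(-206) = (2*188)*(-206) = 376*(-206) = -77456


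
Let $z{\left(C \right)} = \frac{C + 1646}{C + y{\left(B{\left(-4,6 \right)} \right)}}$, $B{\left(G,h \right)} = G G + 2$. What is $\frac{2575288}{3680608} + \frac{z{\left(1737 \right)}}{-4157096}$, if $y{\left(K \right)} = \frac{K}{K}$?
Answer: $\frac{581453998173855}{831016053144112} \approx 0.69969$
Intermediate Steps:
$B{\left(G,h \right)} = 2 + G^{2}$ ($B{\left(G,h \right)} = G^{2} + 2 = 2 + G^{2}$)
$y{\left(K \right)} = 1$
$z{\left(C \right)} = \frac{1646 + C}{1 + C}$ ($z{\left(C \right)} = \frac{C + 1646}{C + 1} = \frac{1646 + C}{1 + C}$)
$\frac{2575288}{3680608} + \frac{z{\left(1737 \right)}}{-4157096} = \frac{2575288}{3680608} + \frac{\frac{1}{1 + 1737} \left(1646 + 1737\right)}{-4157096} = 2575288 \cdot \frac{1}{3680608} + \frac{1}{1738} \cdot 3383 \left(- \frac{1}{4157096}\right) = \frac{321911}{460076} + \frac{1}{1738} \cdot 3383 \left(- \frac{1}{4157096}\right) = \frac{321911}{460076} + \frac{3383}{1738} \left(- \frac{1}{4157096}\right) = \frac{321911}{460076} - \frac{3383}{7225032848} = \frac{581453998173855}{831016053144112}$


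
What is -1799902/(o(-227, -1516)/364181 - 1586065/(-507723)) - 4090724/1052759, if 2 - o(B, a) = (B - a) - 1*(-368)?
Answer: -175184175285691728245567/303602249867327900 ≈ -5.7702e+5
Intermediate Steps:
o(B, a) = -366 + a - B (o(B, a) = 2 - ((B - a) - 1*(-368)) = 2 - ((B - a) + 368) = 2 - (368 + B - a) = 2 + (-368 + a - B) = -366 + a - B)
-1799902/(o(-227, -1516)/364181 - 1586065/(-507723)) - 4090724/1052759 = -1799902/((-366 - 1516 - 1*(-227))/364181 - 1586065/(-507723)) - 4090724/1052759 = -1799902/((-366 - 1516 + 227)*(1/364181) - 1586065*(-1/507723)) - 4090724*1/1052759 = -1799902/(-1655*1/364181 + 1586065/507723) - 4090724/1052759 = -1799902/(-1655/364181 + 1586065/507723) - 4090724/1052759 = -1799902/576774456200/184903069863 - 4090724/1052759 = -1799902*184903069863/576774456200 - 4090724/1052759 = -166403702626276713/288387228100 - 4090724/1052759 = -175184175285691728245567/303602249867327900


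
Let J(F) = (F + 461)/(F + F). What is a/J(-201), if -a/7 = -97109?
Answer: -136632363/130 ≈ -1.0510e+6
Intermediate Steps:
a = 679763 (a = -7*(-97109) = 679763)
J(F) = (461 + F)/(2*F) (J(F) = (461 + F)/((2*F)) = (461 + F)*(1/(2*F)) = (461 + F)/(2*F))
a/J(-201) = 679763/(((½)*(461 - 201)/(-201))) = 679763/(((½)*(-1/201)*260)) = 679763/(-130/201) = 679763*(-201/130) = -136632363/130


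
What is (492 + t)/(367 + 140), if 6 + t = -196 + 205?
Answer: 165/169 ≈ 0.97633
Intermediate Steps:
t = 3 (t = -6 + (-196 + 205) = -6 + 9 = 3)
(492 + t)/(367 + 140) = (492 + 3)/(367 + 140) = 495/507 = 495*(1/507) = 165/169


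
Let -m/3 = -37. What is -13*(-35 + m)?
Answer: -988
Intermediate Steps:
m = 111 (m = -3*(-37) = 111)
-13*(-35 + m) = -13*(-35 + 111) = -13*76 = -988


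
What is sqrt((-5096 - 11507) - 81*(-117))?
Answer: I*sqrt(7126) ≈ 84.416*I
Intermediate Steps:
sqrt((-5096 - 11507) - 81*(-117)) = sqrt(-16603 + 9477) = sqrt(-7126) = I*sqrt(7126)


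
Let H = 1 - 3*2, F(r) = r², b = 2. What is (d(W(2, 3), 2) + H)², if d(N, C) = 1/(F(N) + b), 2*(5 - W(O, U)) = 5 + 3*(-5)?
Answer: 259081/10404 ≈ 24.902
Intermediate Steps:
W(O, U) = 10 (W(O, U) = 5 - (5 + 3*(-5))/2 = 5 - (5 - 15)/2 = 5 - ½*(-10) = 5 + 5 = 10)
H = -5 (H = 1 - 6 = -5)
d(N, C) = 1/(2 + N²) (d(N, C) = 1/(N² + 2) = 1/(2 + N²))
(d(W(2, 3), 2) + H)² = (1/(2 + 10²) - 5)² = (1/(2 + 100) - 5)² = (1/102 - 5)² = (-509/102)² = 259081/10404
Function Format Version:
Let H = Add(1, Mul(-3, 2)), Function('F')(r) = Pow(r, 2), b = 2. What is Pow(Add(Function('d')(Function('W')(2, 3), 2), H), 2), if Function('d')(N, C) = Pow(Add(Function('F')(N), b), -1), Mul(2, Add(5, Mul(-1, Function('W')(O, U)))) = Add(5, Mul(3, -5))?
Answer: Rational(259081, 10404) ≈ 24.902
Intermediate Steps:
Function('W')(O, U) = 10 (Function('W')(O, U) = Add(5, Mul(Rational(-1, 2), Add(5, Mul(3, -5)))) = Add(5, Mul(Rational(-1, 2), Add(5, -15))) = Add(5, Mul(Rational(-1, 2), -10)) = Add(5, 5) = 10)
H = -5 (H = Add(1, -6) = -5)
Function('d')(N, C) = Pow(Add(2, Pow(N, 2)), -1) (Function('d')(N, C) = Pow(Add(Pow(N, 2), 2), -1) = Pow(Add(2, Pow(N, 2)), -1))
Pow(Add(Function('d')(Function('W')(2, 3), 2), H), 2) = Pow(Add(Pow(Add(2, Pow(10, 2)), -1), -5), 2) = Pow(Add(Pow(Add(2, 100), -1), -5), 2) = Pow(Add(Pow(102, -1), -5), 2) = Pow(Add(Rational(1, 102), -5), 2) = Pow(Rational(-509, 102), 2) = Rational(259081, 10404)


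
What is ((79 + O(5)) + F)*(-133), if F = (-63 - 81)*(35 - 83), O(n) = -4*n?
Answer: -927143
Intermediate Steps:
F = 6912 (F = -144*(-48) = 6912)
((79 + O(5)) + F)*(-133) = ((79 - 4*5) + 6912)*(-133) = ((79 - 20) + 6912)*(-133) = (59 + 6912)*(-133) = 6971*(-133) = -927143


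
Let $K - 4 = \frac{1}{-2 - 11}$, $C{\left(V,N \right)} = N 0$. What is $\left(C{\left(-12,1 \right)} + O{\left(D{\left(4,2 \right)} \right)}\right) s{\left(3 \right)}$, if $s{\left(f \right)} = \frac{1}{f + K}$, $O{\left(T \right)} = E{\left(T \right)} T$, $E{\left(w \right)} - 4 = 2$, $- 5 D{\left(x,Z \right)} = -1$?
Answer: $\frac{13}{75} \approx 0.17333$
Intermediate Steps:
$D{\left(x,Z \right)} = \frac{1}{5}$ ($D{\left(x,Z \right)} = \left(- \frac{1}{5}\right) \left(-1\right) = \frac{1}{5}$)
$C{\left(V,N \right)} = 0$
$E{\left(w \right)} = 6$ ($E{\left(w \right)} = 4 + 2 = 6$)
$O{\left(T \right)} = 6 T$
$K = \frac{51}{13}$ ($K = 4 + \frac{1}{-2 - 11} = 4 + \frac{1}{-13} = 4 - \frac{1}{13} = \frac{51}{13} \approx 3.9231$)
$s{\left(f \right)} = \frac{1}{\frac{51}{13} + f}$ ($s{\left(f \right)} = \frac{1}{f + \frac{51}{13}} = \frac{1}{\frac{51}{13} + f}$)
$\left(C{\left(-12,1 \right)} + O{\left(D{\left(4,2 \right)} \right)}\right) s{\left(3 \right)} = \left(0 + 6 \cdot \frac{1}{5}\right) \frac{13}{51 + 13 \cdot 3} = \left(0 + \frac{6}{5}\right) \frac{13}{51 + 39} = \frac{6 \cdot \frac{13}{90}}{5} = \frac{6 \cdot 13 \cdot \frac{1}{90}}{5} = \frac{6}{5} \cdot \frac{13}{90} = \frac{13}{75}$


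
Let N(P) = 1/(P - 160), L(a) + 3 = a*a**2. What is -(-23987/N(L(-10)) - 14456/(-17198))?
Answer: -239885286947/8599 ≈ -2.7897e+7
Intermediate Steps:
L(a) = -3 + a**3 (L(a) = -3 + a*a**2 = -3 + a**3)
N(P) = 1/(-160 + P)
-(-23987/N(L(-10)) - 14456/(-17198)) = -(-(-3909881 - 23987000) - 14456/(-17198)) = -(-23987/(1/(-160 + (-3 - 1000))) - 14456*(-1/17198)) = -(-23987/(1/(-160 - 1003)) + 7228/8599) = -(-23987/(1/(-1163)) + 7228/8599) = -(-23987/(-1/1163) + 7228/8599) = -(-23987*(-1163) + 7228/8599) = -(27896881 + 7228/8599) = -1*239885286947/8599 = -239885286947/8599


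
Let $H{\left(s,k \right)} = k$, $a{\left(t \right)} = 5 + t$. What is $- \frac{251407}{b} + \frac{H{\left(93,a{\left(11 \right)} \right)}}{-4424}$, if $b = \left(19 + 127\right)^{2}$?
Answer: $- \frac{139070703}{11787748} \approx -11.798$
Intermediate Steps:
$b = 21316$ ($b = 146^{2} = 21316$)
$- \frac{251407}{b} + \frac{H{\left(93,a{\left(11 \right)} \right)}}{-4424} = - \frac{251407}{21316} + \frac{5 + 11}{-4424} = \left(-251407\right) \frac{1}{21316} + 16 \left(- \frac{1}{4424}\right) = - \frac{251407}{21316} - \frac{2}{553} = - \frac{139070703}{11787748}$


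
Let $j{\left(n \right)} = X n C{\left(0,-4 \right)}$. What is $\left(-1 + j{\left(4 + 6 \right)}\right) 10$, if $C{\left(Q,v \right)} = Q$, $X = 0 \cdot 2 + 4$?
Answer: $-10$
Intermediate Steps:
$X = 4$ ($X = 0 + 4 = 4$)
$j{\left(n \right)} = 0$ ($j{\left(n \right)} = 4 n 0 = 0$)
$\left(-1 + j{\left(4 + 6 \right)}\right) 10 = \left(-1 + 0\right) 10 = \left(-1\right) 10 = -10$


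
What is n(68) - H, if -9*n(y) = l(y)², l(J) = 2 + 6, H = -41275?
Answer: 371411/9 ≈ 41268.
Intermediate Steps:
l(J) = 8
n(y) = -64/9 (n(y) = -⅑*8² = -⅑*64 = -64/9)
n(68) - H = -64/9 - 1*(-41275) = -64/9 + 41275 = 371411/9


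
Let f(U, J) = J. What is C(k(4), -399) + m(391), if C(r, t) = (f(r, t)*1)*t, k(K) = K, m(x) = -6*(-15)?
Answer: 159291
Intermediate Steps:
m(x) = 90
C(r, t) = t² (C(r, t) = (t*1)*t = t*t = t²)
C(k(4), -399) + m(391) = (-399)² + 90 = 159201 + 90 = 159291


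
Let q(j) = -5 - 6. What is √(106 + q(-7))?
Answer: √95 ≈ 9.7468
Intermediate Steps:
q(j) = -11
√(106 + q(-7)) = √(106 - 11) = √95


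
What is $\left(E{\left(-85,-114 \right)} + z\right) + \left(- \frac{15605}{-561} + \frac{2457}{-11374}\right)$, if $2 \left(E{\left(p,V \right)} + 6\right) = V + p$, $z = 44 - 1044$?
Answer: $- \frac{312630772}{290037} \approx -1077.9$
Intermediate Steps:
$z = -1000$ ($z = 44 - 1044 = -1000$)
$E{\left(p,V \right)} = -6 + \frac{V}{2} + \frac{p}{2}$ ($E{\left(p,V \right)} = -6 + \frac{V + p}{2} = -6 + \left(\frac{V}{2} + \frac{p}{2}\right) = -6 + \frac{V}{2} + \frac{p}{2}$)
$\left(E{\left(-85,-114 \right)} + z\right) + \left(- \frac{15605}{-561} + \frac{2457}{-11374}\right) = \left(\left(-6 + \frac{1}{2} \left(-114\right) + \frac{1}{2} \left(-85\right)\right) - 1000\right) + \left(- \frac{15605}{-561} + \frac{2457}{-11374}\right) = \left(\left(-6 - 57 - \frac{85}{2}\right) - 1000\right) + \left(\left(-15605\right) \left(- \frac{1}{561}\right) + 2457 \left(- \frac{1}{11374}\right)\right) = \left(- \frac{211}{2} - 1000\right) + \left(\frac{15605}{561} - \frac{2457}{11374}\right) = - \frac{2211}{2} + \frac{16010263}{580074} = - \frac{312630772}{290037}$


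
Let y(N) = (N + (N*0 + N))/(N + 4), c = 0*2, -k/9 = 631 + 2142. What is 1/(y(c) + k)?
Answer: -1/24957 ≈ -4.0069e-5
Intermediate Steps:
k = -24957 (k = -9*(631 + 2142) = -9*2773 = -24957)
c = 0
y(N) = 2*N/(4 + N) (y(N) = (N + (0 + N))/(4 + N) = (N + N)/(4 + N) = (2*N)/(4 + N) = 2*N/(4 + N))
1/(y(c) + k) = 1/(2*0/(4 + 0) - 24957) = 1/(2*0/4 - 24957) = 1/(2*0*(1/4) - 24957) = 1/(0 - 24957) = 1/(-24957) = -1/24957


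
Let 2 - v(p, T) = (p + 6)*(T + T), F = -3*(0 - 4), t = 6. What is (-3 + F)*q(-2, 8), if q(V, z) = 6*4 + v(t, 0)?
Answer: 234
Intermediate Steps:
F = 12 (F = -3*(-4) = 12)
v(p, T) = 2 - 2*T*(6 + p) (v(p, T) = 2 - (p + 6)*(T + T) = 2 - (6 + p)*2*T = 2 - 2*T*(6 + p))
q(V, z) = 26 (q(V, z) = 6*4 + (2 - 12*0 - 2*0*6) = 24 + (2 + 0 + 0) = 24 + 2 = 26)
(-3 + F)*q(-2, 8) = (-3 + 12)*26 = 9*26 = 234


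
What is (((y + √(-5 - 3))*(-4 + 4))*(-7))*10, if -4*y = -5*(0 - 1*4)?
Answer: 0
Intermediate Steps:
y = -5 (y = -(-5)*(0 - 1*4)/4 = -(-5)*(0 - 4)/4 = -(-5)*(-4)/4 = -¼*20 = -5)
(((y + √(-5 - 3))*(-4 + 4))*(-7))*10 = (((-5 + √(-5 - 3))*(-4 + 4))*(-7))*10 = (((-5 + √(-8))*0)*(-7))*10 = (((-5 + 2*I*√2)*0)*(-7))*10 = (0*(-7))*10 = 0*10 = 0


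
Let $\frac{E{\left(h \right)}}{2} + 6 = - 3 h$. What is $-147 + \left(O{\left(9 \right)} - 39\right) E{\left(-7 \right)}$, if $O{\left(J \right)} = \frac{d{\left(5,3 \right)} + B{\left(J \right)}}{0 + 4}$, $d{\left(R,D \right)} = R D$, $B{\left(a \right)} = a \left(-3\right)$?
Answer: $-1407$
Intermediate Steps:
$B{\left(a \right)} = - 3 a$
$d{\left(R,D \right)} = D R$
$O{\left(J \right)} = \frac{15}{4} - \frac{3 J}{4}$ ($O{\left(J \right)} = \frac{3 \cdot 5 - 3 J}{0 + 4} = \frac{15 - 3 J}{4} = \left(15 - 3 J\right) \frac{1}{4} = \frac{15}{4} - \frac{3 J}{4}$)
$E{\left(h \right)} = -12 - 6 h$ ($E{\left(h \right)} = -12 + 2 \left(- 3 h\right) = -12 - 6 h$)
$-147 + \left(O{\left(9 \right)} - 39\right) E{\left(-7 \right)} = -147 + \left(\left(\frac{15}{4} - \frac{27}{4}\right) - 39\right) \left(-12 - -42\right) = -147 + \left(\left(\frac{15}{4} - \frac{27}{4}\right) - 39\right) \left(-12 + 42\right) = -147 + \left(-3 - 39\right) 30 = -147 - 1260 = -1407$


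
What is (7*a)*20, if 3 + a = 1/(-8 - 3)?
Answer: -4760/11 ≈ -432.73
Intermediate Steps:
a = -34/11 (a = -3 + 1/(-8 - 3) = -3 + 1/(-11) = -3 - 1/11 = -34/11 ≈ -3.0909)
(7*a)*20 = (7*(-34/11))*20 = -238/11*20 = -4760/11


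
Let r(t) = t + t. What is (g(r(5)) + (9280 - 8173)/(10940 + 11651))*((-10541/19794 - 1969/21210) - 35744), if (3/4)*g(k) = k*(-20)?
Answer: 551144543377183397/57831684435 ≈ 9.5301e+6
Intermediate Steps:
r(t) = 2*t
g(k) = -80*k/3 (g(k) = 4*(k*(-20))/3 = 4*(-20*k)/3 = -80*k/3)
(g(r(5)) + (9280 - 8173)/(10940 + 11651))*((-10541/19794 - 1969/21210) - 35744) = (-160*5/3 + (9280 - 8173)/(10940 + 11651))*((-10541/19794 - 1969/21210) - 35744) = (-80/3*10 + 1107/22591)*((-10541*1/19794 - 1969*1/21210) - 35744) = (-800/3 + 1107*(1/22591))*((-10541/19794 - 1969/21210) - 35744) = (-800/3 + 27/551)*(-21879083/34985895 - 35744) = -440719/1653*(-1250557709963/34985895) = 551144543377183397/57831684435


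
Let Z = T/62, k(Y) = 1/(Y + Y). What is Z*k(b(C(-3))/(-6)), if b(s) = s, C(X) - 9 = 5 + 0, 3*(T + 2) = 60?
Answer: -27/434 ≈ -0.062212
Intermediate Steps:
T = 18 (T = -2 + (⅓)*60 = -2 + 20 = 18)
C(X) = 14 (C(X) = 9 + (5 + 0) = 9 + 5 = 14)
k(Y) = 1/(2*Y)
Z = 9/31 (Z = 18/62 = 18*(1/62) = 9/31 ≈ 0.29032)
Z*k(b(C(-3))/(-6)) = 9*(1/(2*((14/(-6)))))/31 = 9*(1/(2*((14*(-⅙)))))/31 = 9*(1/(2*(-7/3)))/31 = 9*((½)*(-3/7))/31 = (9/31)*(-3/14) = -27/434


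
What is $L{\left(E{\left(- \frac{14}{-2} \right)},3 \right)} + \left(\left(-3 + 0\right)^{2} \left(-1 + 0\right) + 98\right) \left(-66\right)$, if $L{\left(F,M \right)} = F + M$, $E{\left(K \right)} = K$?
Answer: $-5864$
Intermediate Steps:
$L{\left(E{\left(- \frac{14}{-2} \right)},3 \right)} + \left(\left(-3 + 0\right)^{2} \left(-1 + 0\right) + 98\right) \left(-66\right) = \left(- \frac{14}{-2} + 3\right) + \left(\left(-3 + 0\right)^{2} \left(-1 + 0\right) + 98\right) \left(-66\right) = \left(\left(-14\right) \left(- \frac{1}{2}\right) + 3\right) + \left(\left(-3\right)^{2} \left(-1\right) + 98\right) \left(-66\right) = \left(7 + 3\right) + \left(9 \left(-1\right) + 98\right) \left(-66\right) = 10 + \left(-9 + 98\right) \left(-66\right) = 10 + 89 \left(-66\right) = 10 - 5874 = -5864$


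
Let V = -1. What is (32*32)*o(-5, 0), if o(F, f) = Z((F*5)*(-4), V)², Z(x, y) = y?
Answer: 1024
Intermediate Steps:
o(F, f) = 1 (o(F, f) = (-1)² = 1)
(32*32)*o(-5, 0) = (32*32)*1 = 1024*1 = 1024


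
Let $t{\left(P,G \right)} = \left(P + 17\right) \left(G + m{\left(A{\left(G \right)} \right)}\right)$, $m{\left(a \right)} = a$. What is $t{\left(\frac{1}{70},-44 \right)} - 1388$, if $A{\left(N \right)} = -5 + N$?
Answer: $- \frac{207923}{70} \approx -2970.3$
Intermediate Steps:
$t{\left(P,G \right)} = \left(-5 + 2 G\right) \left(17 + P\right)$ ($t{\left(P,G \right)} = \left(P + 17\right) \left(G + \left(-5 + G\right)\right) = \left(17 + P\right) \left(-5 + 2 G\right) = \left(-5 + 2 G\right) \left(17 + P\right)$)
$t{\left(\frac{1}{70},-44 \right)} - 1388 = \left(-85 + 34 \left(-44\right) - \frac{44}{70} + \frac{-5 - 44}{70}\right) - 1388 = \left(-85 - 1496 - \frac{22}{35} + \frac{1}{70} \left(-49\right)\right) - 1388 = \left(-85 - 1496 - \frac{22}{35} - \frac{7}{10}\right) - 1388 = - \frac{110763}{70} - 1388 = - \frac{207923}{70}$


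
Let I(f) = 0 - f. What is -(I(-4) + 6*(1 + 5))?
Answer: -40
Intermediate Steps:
I(f) = -f
-(I(-4) + 6*(1 + 5)) = -(-1*(-4) + 6*(1 + 5)) = -(4 + 6*6) = -(4 + 36) = -1*40 = -40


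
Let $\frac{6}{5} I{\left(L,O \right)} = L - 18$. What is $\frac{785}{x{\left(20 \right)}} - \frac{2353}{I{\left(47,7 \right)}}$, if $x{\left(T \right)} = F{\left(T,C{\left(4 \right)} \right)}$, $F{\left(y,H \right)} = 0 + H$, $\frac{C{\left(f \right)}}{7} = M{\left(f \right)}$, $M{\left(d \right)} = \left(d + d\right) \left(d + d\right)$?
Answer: $- \frac{6211039}{64960} \approx -95.613$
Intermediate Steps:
$M{\left(d \right)} = 4 d^{2}$ ($M{\left(d \right)} = 2 d 2 d = 4 d^{2}$)
$C{\left(f \right)} = 28 f^{2}$ ($C{\left(f \right)} = 7 \cdot 4 f^{2} = 28 f^{2}$)
$F{\left(y,H \right)} = H$
$x{\left(T \right)} = 448$ ($x{\left(T \right)} = 28 \cdot 4^{2} = 28 \cdot 16 = 448$)
$I{\left(L,O \right)} = -15 + \frac{5 L}{6}$ ($I{\left(L,O \right)} = \frac{5 \left(L - 18\right)}{6} = \frac{5 \left(-18 + L\right)}{6} = -15 + \frac{5 L}{6}$)
$\frac{785}{x{\left(20 \right)}} - \frac{2353}{I{\left(47,7 \right)}} = \frac{785}{448} - \frac{2353}{-15 + \frac{5}{6} \cdot 47} = 785 \cdot \frac{1}{448} - \frac{2353}{-15 + \frac{235}{6}} = \frac{785}{448} - \frac{2353}{\frac{145}{6}} = \frac{785}{448} - \frac{14118}{145} = - \frac{6211039}{64960}$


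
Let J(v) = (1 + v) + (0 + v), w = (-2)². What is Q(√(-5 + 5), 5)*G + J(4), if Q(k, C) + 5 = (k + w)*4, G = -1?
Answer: -2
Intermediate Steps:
w = 4
J(v) = 1 + 2*v (J(v) = (1 + v) + v = 1 + 2*v)
Q(k, C) = 11 + 4*k (Q(k, C) = -5 + (k + 4)*4 = -5 + (4 + k)*4 = -5 + (16 + 4*k) = 11 + 4*k)
Q(√(-5 + 5), 5)*G + J(4) = (11 + 4*√(-5 + 5))*(-1) + (1 + 2*4) = (11 + 4*√0)*(-1) + (1 + 8) = (11 + 4*0)*(-1) + 9 = (11 + 0)*(-1) + 9 = 11*(-1) + 9 = -11 + 9 = -2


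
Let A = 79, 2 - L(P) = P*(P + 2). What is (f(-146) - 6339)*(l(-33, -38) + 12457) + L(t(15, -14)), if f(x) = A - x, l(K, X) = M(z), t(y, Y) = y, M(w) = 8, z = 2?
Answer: -76211263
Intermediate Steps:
L(P) = 2 - P*(2 + P) (L(P) = 2 - P*(P + 2) = 2 - P*(2 + P))
l(K, X) = 8
f(x) = 79 - x
(f(-146) - 6339)*(l(-33, -38) + 12457) + L(t(15, -14)) = ((79 - 1*(-146)) - 6339)*(8 + 12457) + (2 - 1*15² - 2*15) = ((79 + 146) - 6339)*12465 + (2 - 1*225 - 30) = (225 - 6339)*12465 + (2 - 225 - 30) = -6114*12465 - 253 = -76211010 - 253 = -76211263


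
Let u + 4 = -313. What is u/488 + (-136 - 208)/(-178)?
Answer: 55723/43432 ≈ 1.2830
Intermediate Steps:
u = -317 (u = -4 - 313 = -317)
u/488 + (-136 - 208)/(-178) = -317/488 + (-136 - 208)/(-178) = -317*1/488 - 344*(-1/178) = -317/488 + 172/89 = 55723/43432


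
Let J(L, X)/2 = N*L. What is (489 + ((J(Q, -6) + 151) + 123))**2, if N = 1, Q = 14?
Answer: 625681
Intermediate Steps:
J(L, X) = 2*L (J(L, X) = 2*(1*L) = 2*L)
(489 + ((J(Q, -6) + 151) + 123))**2 = (489 + ((2*14 + 151) + 123))**2 = (489 + ((28 + 151) + 123))**2 = (489 + (179 + 123))**2 = (489 + 302)**2 = 791**2 = 625681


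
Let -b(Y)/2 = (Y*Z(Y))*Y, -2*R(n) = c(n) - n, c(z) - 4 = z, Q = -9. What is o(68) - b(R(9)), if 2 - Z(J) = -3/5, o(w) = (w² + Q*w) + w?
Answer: 20504/5 ≈ 4100.8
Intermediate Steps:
o(w) = w² - 8*w (o(w) = (w² - 9*w) + w = w² - 8*w)
Z(J) = 13/5 (Z(J) = 2 - (-3)/5 = 2 - 1*(-⅗) = 2 + ⅗ = 13/5)
c(z) = 4 + z
R(n) = -2 (R(n) = -((4 + n) - n)/2 = -½*4 = -2)
b(Y) = -26*Y²/5 (b(Y) = -2*Y*(13/5)*Y = -2*13*Y/5*Y = -26*Y²/5)
o(68) - b(R(9)) = 68*(-8 + 68) - (-26)*(-2)²/5 = 68*60 - (-26)*4/5 = 4080 - 1*(-104/5) = 4080 + 104/5 = 20504/5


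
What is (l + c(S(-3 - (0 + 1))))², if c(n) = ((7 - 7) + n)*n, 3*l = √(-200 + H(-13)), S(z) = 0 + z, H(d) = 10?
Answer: (48 + I*√190)²/9 ≈ 234.89 + 147.03*I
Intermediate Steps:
S(z) = z
l = I*√190/3 (l = √(-200 + 10)/3 = √(-190)/3 = (I*√190)/3 = I*√190/3 ≈ 4.5947*I)
c(n) = n² (c(n) = (0 + n)*n = n*n = n²)
(l + c(S(-3 - (0 + 1))))² = (I*√190/3 + (-3 - (0 + 1))²)² = (I*√190/3 + (-3 - 1*1)²)² = (I*√190/3 + (-3 - 1)²)² = (I*√190/3 + (-4)²)² = (I*√190/3 + 16)² = (16 + I*√190/3)²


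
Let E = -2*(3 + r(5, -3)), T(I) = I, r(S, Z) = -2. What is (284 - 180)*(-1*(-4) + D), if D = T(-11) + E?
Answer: -936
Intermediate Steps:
E = -2 (E = -2*(3 - 2) = -2*1 = -2)
D = -13 (D = -11 - 2 = -13)
(284 - 180)*(-1*(-4) + D) = (284 - 180)*(-1*(-4) - 13) = 104*(4 - 13) = 104*(-9) = -936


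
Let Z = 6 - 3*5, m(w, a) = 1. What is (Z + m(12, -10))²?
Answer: 64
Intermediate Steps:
Z = -9 (Z = 6 - 15 = -9)
(Z + m(12, -10))² = (-9 + 1)² = (-8)² = 64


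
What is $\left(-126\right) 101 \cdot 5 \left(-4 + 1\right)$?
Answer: $190890$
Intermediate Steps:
$\left(-126\right) 101 \cdot 5 \left(-4 + 1\right) = - 12726 \cdot 5 \left(-3\right) = \left(-12726\right) \left(-15\right) = 190890$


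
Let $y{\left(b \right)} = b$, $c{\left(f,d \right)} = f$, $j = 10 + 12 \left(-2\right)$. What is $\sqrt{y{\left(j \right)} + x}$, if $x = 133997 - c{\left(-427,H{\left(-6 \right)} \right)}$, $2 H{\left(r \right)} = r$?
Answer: $\sqrt{134410} \approx 366.62$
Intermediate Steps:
$H{\left(r \right)} = \frac{r}{2}$
$j = -14$ ($j = 10 - 24 = -14$)
$x = 134424$ ($x = 133997 - -427 = 133997 + 427 = 134424$)
$\sqrt{y{\left(j \right)} + x} = \sqrt{-14 + 134424} = \sqrt{134410}$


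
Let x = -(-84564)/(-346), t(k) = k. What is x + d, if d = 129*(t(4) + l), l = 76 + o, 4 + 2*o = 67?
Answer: 4892127/346 ≈ 14139.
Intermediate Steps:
o = 63/2 (o = -2 + (1/2)*67 = -2 + 67/2 = 63/2 ≈ 31.500)
l = 215/2 (l = 76 + 63/2 = 215/2 ≈ 107.50)
d = 28767/2 (d = 129*(4 + 215/2) = 129*(223/2) = 28767/2 ≈ 14384.)
x = -42282/173 (x = -(-84564)*(-1)/346 = -324*261/346 = -42282/173 ≈ -244.40)
x + d = -42282/173 + 28767/2 = 4892127/346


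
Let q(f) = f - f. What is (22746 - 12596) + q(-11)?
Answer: 10150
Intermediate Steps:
q(f) = 0
(22746 - 12596) + q(-11) = (22746 - 12596) + 0 = 10150 + 0 = 10150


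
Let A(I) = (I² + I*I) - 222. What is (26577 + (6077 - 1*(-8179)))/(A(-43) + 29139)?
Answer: 40833/32615 ≈ 1.2520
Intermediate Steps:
A(I) = -222 + 2*I² (A(I) = (I² + I²) - 222 = 2*I² - 222 = -222 + 2*I²)
(26577 + (6077 - 1*(-8179)))/(A(-43) + 29139) = (26577 + (6077 - 1*(-8179)))/((-222 + 2*(-43)²) + 29139) = (26577 + (6077 + 8179))/((-222 + 2*1849) + 29139) = (26577 + 14256)/((-222 + 3698) + 29139) = 40833/(3476 + 29139) = 40833/32615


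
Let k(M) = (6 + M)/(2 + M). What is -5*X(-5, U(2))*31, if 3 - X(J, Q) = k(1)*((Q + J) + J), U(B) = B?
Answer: -10075/3 ≈ -3358.3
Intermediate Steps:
k(M) = (6 + M)/(2 + M)
X(J, Q) = 3 - 14*J/3 - 7*Q/3 (X(J, Q) = 3 - (6 + 1)/(2 + 1)*((Q + J) + J) = 3 - 7/3*((J + Q) + J) = 3 - (⅓)*7*(Q + 2*J) = 3 - 7*(Q + 2*J)/3 = 3 - (7*Q/3 + 14*J/3) = 3 + (-14*J/3 - 7*Q/3) = 3 - 14*J/3 - 7*Q/3)
-5*X(-5, U(2))*31 = -5*(3 - 14/3*(-5) - 7/3*2)*31 = -5*(3 + 70/3 - 14/3)*31 = -5*65/3*31 = -325/3*31 = -10075/3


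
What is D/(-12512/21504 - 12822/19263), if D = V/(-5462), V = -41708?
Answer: -89983174848/14700260209 ≈ -6.1212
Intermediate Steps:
D = 20854/2731 (D = -41708/(-5462) = -41708*(-1/5462) = 20854/2731 ≈ 7.6360)
D/(-12512/21504 - 12822/19263) = 20854/(2731*(-12512/21504 - 12822/19263)) = 20854/(2731*(-12512*1/21504 - 12822*1/19263)) = 20854/(2731*(-391/672 - 4274/6421)) = 20854/(2731*(-5382739/4314912)) = (20854/2731)*(-4314912/5382739) = -89983174848/14700260209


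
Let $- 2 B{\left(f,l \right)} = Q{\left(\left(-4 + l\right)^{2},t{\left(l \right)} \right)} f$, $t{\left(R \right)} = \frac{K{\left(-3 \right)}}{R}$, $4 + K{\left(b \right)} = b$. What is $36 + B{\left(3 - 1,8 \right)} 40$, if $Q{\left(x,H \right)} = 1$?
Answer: $-4$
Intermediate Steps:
$K{\left(b \right)} = -4 + b$
$t{\left(R \right)} = - \frac{7}{R}$ ($t{\left(R \right)} = \frac{-4 - 3}{R} = - \frac{7}{R}$)
$B{\left(f,l \right)} = - \frac{f}{2}$ ($B{\left(f,l \right)} = - \frac{1 f}{2} = - \frac{f}{2}$)
$36 + B{\left(3 - 1,8 \right)} 40 = 36 + - \frac{3 - 1}{2} \cdot 40 = 36 + \left(- \frac{1}{2}\right) 2 \cdot 40 = 36 - 40 = -4$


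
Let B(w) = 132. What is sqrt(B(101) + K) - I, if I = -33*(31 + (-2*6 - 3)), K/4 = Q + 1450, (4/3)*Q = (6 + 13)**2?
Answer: 528 + sqrt(7015) ≈ 611.76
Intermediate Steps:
Q = 1083/4 (Q = 3*(6 + 13)**2/4 = (3/4)*19**2 = (3/4)*361 = 1083/4 ≈ 270.75)
K = 6883 (K = 4*(1083/4 + 1450) = 4*(6883/4) = 6883)
I = -528 (I = -33*(31 + (-12 - 3)) = -33*(31 - 15) = -33*16 = -528)
sqrt(B(101) + K) - I = sqrt(132 + 6883) - 1*(-528) = sqrt(7015) + 528 = 528 + sqrt(7015)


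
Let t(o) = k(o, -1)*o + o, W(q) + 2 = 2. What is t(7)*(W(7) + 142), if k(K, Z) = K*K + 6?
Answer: 55664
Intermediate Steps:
k(K, Z) = 6 + K² (k(K, Z) = K² + 6 = 6 + K²)
W(q) = 0 (W(q) = -2 + 2 = 0)
t(o) = o + o*(6 + o²) (t(o) = (6 + o²)*o + o = o*(6 + o²) + o = o + o*(6 + o²))
t(7)*(W(7) + 142) = (7*(7 + 7²))*(0 + 142) = (7*(7 + 49))*142 = (7*56)*142 = 392*142 = 55664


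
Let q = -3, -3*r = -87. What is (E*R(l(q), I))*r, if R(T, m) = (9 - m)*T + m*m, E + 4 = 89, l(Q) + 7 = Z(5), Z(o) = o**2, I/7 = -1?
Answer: 830705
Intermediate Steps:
I = -7 (I = 7*(-1) = -7)
r = 29 (r = -1/3*(-87) = 29)
l(Q) = 18 (l(Q) = -7 + 5**2 = -7 + 25 = 18)
E = 85 (E = -4 + 89 = 85)
R(T, m) = m**2 + T*(9 - m) (R(T, m) = T*(9 - m) + m**2 = m**2 + T*(9 - m))
(E*R(l(q), I))*r = (85*((-7)**2 + 9*18 - 1*18*(-7)))*29 = (85*(49 + 162 + 126))*29 = (85*337)*29 = 28645*29 = 830705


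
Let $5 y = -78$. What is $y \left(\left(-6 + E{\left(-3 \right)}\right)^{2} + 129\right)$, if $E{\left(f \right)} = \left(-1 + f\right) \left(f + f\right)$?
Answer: $- \frac{35334}{5} \approx -7066.8$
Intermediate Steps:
$E{\left(f \right)} = 2 f \left(-1 + f\right)$ ($E{\left(f \right)} = \left(-1 + f\right) 2 f = 2 f \left(-1 + f\right)$)
$y = - \frac{78}{5}$ ($y = \frac{1}{5} \left(-78\right) = - \frac{78}{5} \approx -15.6$)
$y \left(\left(-6 + E{\left(-3 \right)}\right)^{2} + 129\right) = - \frac{78 \left(\left(-6 + 2 \left(-3\right) \left(-1 - 3\right)\right)^{2} + 129\right)}{5} = - \frac{78 \left(\left(-6 + 2 \left(-3\right) \left(-4\right)\right)^{2} + 129\right)}{5} = - \frac{78 \left(\left(-6 + 24\right)^{2} + 129\right)}{5} = - \frac{78 \left(18^{2} + 129\right)}{5} = - \frac{78 \left(324 + 129\right)}{5} = \left(- \frac{78}{5}\right) 453 = - \frac{35334}{5}$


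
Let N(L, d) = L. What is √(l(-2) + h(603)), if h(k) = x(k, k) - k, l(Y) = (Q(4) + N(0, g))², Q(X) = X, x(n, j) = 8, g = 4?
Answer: I*√579 ≈ 24.062*I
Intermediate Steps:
l(Y) = 16 (l(Y) = (4 + 0)² = 4² = 16)
h(k) = 8 - k
√(l(-2) + h(603)) = √(16 + (8 - 1*603)) = √(16 + (8 - 603)) = √(16 - 595) = √(-579) = I*√579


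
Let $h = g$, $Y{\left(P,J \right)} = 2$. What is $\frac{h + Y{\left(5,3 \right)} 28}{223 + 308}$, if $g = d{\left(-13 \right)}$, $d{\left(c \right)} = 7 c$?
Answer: $- \frac{35}{531} \approx -0.065913$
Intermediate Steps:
$g = -91$ ($g = 7 \left(-13\right) = -91$)
$h = -91$
$\frac{h + Y{\left(5,3 \right)} 28}{223 + 308} = \frac{-91 + 2 \cdot 28}{223 + 308} = \frac{-91 + 56}{531} = \left(-35\right) \frac{1}{531} = - \frac{35}{531}$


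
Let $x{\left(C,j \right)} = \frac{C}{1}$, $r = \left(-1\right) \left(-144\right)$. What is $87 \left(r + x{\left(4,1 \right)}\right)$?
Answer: $12876$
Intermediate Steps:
$r = 144$
$x{\left(C,j \right)} = C$ ($x{\left(C,j \right)} = C 1 = C$)
$87 \left(r + x{\left(4,1 \right)}\right) = 87 \left(144 + 4\right) = 87 \cdot 148 = 12876$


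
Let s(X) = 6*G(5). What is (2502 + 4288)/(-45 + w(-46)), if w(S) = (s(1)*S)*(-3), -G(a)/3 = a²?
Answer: -1358/12429 ≈ -0.10926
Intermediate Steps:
G(a) = -3*a²
s(X) = -450 (s(X) = 6*(-3*5²) = 6*(-3*25) = 6*(-75) = -450)
w(S) = 1350*S (w(S) = -450*S*(-3) = 1350*S)
(2502 + 4288)/(-45 + w(-46)) = (2502 + 4288)/(-45 + 1350*(-46)) = 6790/(-45 - 62100) = 6790/(-62145) = 6790*(-1/62145) = -1358/12429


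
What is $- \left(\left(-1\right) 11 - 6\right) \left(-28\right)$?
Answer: $-476$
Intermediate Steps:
$- \left(\left(-1\right) 11 - 6\right) \left(-28\right) = - \left(-11 - 6\right) \left(-28\right) = - \left(-17\right) \left(-28\right) = \left(-1\right) 476 = -476$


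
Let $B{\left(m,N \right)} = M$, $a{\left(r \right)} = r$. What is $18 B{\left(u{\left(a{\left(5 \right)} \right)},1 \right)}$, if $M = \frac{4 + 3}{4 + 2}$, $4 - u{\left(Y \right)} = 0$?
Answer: $21$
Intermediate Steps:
$u{\left(Y \right)} = 4$ ($u{\left(Y \right)} = 4 - 0 = 4 + 0 = 4$)
$M = \frac{7}{6} \approx 1.1667$
$B{\left(m,N \right)} = \frac{7}{6}$
$18 B{\left(u{\left(a{\left(5 \right)} \right)},1 \right)} = 18 \cdot \frac{7}{6} = 21$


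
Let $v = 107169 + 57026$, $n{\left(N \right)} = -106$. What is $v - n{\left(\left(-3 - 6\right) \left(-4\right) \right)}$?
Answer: $164301$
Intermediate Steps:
$v = 164195$
$v - n{\left(\left(-3 - 6\right) \left(-4\right) \right)} = 164195 - -106 = 164195 + 106 = 164301$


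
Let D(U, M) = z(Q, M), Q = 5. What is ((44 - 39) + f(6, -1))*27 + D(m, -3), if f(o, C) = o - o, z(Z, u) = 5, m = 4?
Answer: 140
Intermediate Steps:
f(o, C) = 0
D(U, M) = 5
((44 - 39) + f(6, -1))*27 + D(m, -3) = ((44 - 39) + 0)*27 + 5 = (5 + 0)*27 + 5 = 5*27 + 5 = 135 + 5 = 140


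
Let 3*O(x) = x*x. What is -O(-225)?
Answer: -16875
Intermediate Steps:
O(x) = x²/3 (O(x) = (x*x)/3 = x²/3)
-O(-225) = -(-225)²/3 = -50625/3 = -1*16875 = -16875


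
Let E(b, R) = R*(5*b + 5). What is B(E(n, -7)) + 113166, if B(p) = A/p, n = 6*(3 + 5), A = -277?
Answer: 194079967/1715 ≈ 1.1317e+5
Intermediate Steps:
n = 48 (n = 6*8 = 48)
E(b, R) = R*(5 + 5*b)
B(p) = -277/p
B(E(n, -7)) + 113166 = -277*(-1/(35*(1 + 48))) + 113166 = -277/(5*(-7)*49) + 113166 = -277/(-1715) + 113166 = -277*(-1/1715) + 113166 = 277/1715 + 113166 = 194079967/1715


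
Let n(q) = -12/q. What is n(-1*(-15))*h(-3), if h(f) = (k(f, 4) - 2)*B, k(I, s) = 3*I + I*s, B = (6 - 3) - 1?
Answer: 184/5 ≈ 36.800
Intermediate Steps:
B = 2 (B = 3 - 1 = 2)
h(f) = -4 + 14*f (h(f) = (f*(3 + 4) - 2)*2 = (f*7 - 2)*2 = (7*f - 2)*2 = (-2 + 7*f)*2 = -4 + 14*f)
n(-1*(-15))*h(-3) = (-12/((-1*(-15))))*(-4 + 14*(-3)) = (-12/15)*(-4 - 42) = -12*1/15*(-46) = -⅘*(-46) = 184/5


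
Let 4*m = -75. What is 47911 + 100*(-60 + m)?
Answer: 40036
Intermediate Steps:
m = -75/4 (m = (¼)*(-75) = -75/4 ≈ -18.750)
47911 + 100*(-60 + m) = 47911 + 100*(-60 - 75/4) = 47911 + 100*(-315/4) = 47911 - 7875 = 40036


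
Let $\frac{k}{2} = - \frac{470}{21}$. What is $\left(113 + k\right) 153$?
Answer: $\frac{73083}{7} \approx 10440.0$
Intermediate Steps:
$k = - \frac{940}{21}$ ($k = 2 \left(- \frac{470}{21}\right) = - \frac{940}{21} \approx -44.762$)
$\left(113 + k\right) 153 = \left(113 - \frac{940}{21}\right) 153 = \frac{1433}{21} \cdot 153 = \frac{73083}{7}$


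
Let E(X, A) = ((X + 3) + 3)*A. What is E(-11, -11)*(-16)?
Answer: -880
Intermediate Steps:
E(X, A) = A*(6 + X) (E(X, A) = ((3 + X) + 3)*A = (6 + X)*A = A*(6 + X))
E(-11, -11)*(-16) = -11*(6 - 11)*(-16) = -11*(-5)*(-16) = 55*(-16) = -880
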